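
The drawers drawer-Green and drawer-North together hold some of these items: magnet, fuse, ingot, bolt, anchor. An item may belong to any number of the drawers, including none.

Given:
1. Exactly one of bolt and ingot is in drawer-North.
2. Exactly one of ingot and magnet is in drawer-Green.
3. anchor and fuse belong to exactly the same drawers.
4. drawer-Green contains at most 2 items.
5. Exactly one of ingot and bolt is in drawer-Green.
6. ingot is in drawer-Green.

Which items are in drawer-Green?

drawer-Green = {ingot}

From (6): ingot ∈ drawer-Green.
(2) (exactly one): magnet ∉ drawer-Green.
(5) (exactly one): bolt ∉ drawer-Green.
Suppose fuse ∈ drawer-Green: no assignment then satisfies all the clues, so fuse ∉ drawer-Green.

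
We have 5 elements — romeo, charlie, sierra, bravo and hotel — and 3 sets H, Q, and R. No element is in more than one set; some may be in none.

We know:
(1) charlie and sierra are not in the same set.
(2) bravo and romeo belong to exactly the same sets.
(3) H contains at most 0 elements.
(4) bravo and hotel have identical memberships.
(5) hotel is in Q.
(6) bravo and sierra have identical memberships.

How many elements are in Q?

From (5): hotel ∈ Q.
(3): H already has 0, so the rest are out.
(4): bravo matches hotel: bravo ∈ Q.
(6): sierra matches bravo: sierra ∈ Q.
(1): charlie ∉ Q.
(2): romeo matches bravo: romeo ∈ Q.

4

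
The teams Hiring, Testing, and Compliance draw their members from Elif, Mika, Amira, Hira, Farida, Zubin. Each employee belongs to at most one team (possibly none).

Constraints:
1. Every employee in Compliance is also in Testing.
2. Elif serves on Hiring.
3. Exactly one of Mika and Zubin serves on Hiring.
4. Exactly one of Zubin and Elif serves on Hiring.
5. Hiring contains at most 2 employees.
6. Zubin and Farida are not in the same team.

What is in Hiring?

From (2): Elif ∈ Hiring.
(4) (exactly one): Zubin ∉ Hiring.
(3) (exactly one): Mika ∈ Hiring.
(5): Hiring already has 2, so the rest are out.

Hiring = {Elif, Mika}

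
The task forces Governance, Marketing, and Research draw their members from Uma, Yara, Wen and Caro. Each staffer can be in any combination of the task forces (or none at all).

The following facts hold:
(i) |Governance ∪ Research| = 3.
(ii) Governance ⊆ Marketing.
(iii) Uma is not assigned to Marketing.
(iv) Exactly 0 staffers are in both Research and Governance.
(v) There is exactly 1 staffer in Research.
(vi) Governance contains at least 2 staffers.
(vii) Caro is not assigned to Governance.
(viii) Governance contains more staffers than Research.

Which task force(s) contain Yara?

Yara: Governance, Marketing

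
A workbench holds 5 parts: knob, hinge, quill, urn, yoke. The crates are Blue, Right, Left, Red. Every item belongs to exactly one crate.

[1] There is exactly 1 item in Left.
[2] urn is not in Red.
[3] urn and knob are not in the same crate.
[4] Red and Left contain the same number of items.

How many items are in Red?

1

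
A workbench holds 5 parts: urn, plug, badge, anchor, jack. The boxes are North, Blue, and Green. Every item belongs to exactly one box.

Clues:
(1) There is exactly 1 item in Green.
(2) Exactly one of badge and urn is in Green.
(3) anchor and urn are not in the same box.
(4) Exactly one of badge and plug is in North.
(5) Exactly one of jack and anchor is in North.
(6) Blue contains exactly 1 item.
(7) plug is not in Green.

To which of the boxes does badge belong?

badge: Green

From (7): plug ∉ Green.
Suppose badge ∈ North: no assignment then satisfies all the clues, so badge ∉ North.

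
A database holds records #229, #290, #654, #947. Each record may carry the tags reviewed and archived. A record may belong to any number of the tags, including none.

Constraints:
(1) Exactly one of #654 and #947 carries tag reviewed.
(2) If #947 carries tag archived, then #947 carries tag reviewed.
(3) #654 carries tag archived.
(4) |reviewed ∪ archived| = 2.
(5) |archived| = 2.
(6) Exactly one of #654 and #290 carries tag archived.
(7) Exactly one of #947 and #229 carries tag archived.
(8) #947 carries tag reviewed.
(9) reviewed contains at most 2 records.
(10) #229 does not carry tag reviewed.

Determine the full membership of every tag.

reviewed = {#947}; archived = {#654, #947}

From (3): #654 ∈ archived.
From (8): #947 ∈ reviewed.
From (10): #229 ∉ reviewed.
(1) (exactly one): #654 ∉ reviewed.
(6) (exactly one): #290 ∉ archived.
Suppose #229 ∈ archived: no assignment then satisfies all the clues, so #229 ∉ archived.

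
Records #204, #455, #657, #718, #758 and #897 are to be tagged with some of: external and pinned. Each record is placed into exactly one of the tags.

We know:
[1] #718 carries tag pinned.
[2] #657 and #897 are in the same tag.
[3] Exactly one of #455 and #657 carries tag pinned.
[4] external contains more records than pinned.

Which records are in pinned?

From (1): #718 ∈ pinned.
Suppose #204 ∈ pinned: no assignment then satisfies all the clues, so #204 ∉ pinned.

pinned = {#455, #718}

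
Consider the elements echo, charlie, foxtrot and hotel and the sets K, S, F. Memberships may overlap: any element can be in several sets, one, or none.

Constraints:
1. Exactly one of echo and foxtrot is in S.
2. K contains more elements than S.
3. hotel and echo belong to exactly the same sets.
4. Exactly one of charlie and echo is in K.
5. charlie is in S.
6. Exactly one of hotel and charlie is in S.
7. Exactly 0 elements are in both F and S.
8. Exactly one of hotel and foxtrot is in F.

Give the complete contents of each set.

K = {echo, foxtrot, hotel}; S = {charlie, foxtrot}; F = {echo, hotel}

From (5): charlie ∈ S.
(6) (exactly one): hotel ∉ S.
(3): echo matches hotel: echo ∉ S.
(1) (exactly one): foxtrot ∈ S.
Suppose echo ∉ K: no assignment then satisfies all the clues, so echo ∈ K.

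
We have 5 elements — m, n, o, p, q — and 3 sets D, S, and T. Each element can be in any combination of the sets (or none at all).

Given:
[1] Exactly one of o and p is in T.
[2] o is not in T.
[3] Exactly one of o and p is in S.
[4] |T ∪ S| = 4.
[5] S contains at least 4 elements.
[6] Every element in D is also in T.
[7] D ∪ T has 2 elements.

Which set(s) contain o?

o: none

From (2): o ∉ T.
(1) (exactly one): p ∈ T.
(6) contrapositive: o ∉ D.
Suppose o ∈ S: no assignment then satisfies all the clues, so o ∉ S.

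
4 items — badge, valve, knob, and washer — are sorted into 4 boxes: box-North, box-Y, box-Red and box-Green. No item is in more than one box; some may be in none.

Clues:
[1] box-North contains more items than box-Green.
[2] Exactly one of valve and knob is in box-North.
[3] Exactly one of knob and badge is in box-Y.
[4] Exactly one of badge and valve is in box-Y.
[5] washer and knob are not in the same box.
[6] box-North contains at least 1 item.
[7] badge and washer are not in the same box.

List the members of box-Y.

box-Y = {badge}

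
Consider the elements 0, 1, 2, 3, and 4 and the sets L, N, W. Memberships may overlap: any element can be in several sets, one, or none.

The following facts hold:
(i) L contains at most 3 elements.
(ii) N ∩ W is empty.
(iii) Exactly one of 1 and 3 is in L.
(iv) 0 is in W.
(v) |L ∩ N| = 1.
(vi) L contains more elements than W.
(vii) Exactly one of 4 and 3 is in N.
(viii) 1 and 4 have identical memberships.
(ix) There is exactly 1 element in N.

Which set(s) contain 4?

4: none

From (iv): 0 ∈ W.
(ii) (disjoint): 0 ∉ N.
Suppose 4 ∈ L: no assignment then satisfies all the clues, so 4 ∉ L.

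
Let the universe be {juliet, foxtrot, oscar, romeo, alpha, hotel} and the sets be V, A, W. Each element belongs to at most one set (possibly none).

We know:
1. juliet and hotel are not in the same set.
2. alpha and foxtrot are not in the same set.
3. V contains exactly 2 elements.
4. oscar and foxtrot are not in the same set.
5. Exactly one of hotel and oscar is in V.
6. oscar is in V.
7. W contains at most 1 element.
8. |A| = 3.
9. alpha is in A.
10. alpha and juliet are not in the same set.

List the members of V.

From (6): oscar ∈ V.
From (9): alpha ∈ A.
(2): foxtrot ∉ A.
(4): foxtrot ∉ V.
(5) (exactly one): hotel ∉ V.
(10): juliet ∉ A.
(8): only 3 candidates remain for A, so all are in.
(3): only 2 candidates remain for V, so all are in.

V = {juliet, oscar}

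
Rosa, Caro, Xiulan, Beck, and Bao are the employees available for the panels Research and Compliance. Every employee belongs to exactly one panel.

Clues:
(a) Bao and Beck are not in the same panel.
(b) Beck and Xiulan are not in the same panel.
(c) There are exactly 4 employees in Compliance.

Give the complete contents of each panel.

Research = {Beck}; Compliance = {Bao, Caro, Rosa, Xiulan}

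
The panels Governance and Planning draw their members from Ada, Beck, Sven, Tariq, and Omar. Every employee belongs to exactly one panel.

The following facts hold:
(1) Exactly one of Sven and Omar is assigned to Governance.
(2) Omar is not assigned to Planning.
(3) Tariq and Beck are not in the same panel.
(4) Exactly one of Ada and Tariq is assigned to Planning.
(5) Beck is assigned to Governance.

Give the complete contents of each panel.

From (2): Omar ∉ Planning.
From (5): Beck ∈ Governance.
(3): Tariq ∉ Governance.
Only one panel left: Tariq ∈ Planning.
Only one panel left: Omar ∈ Governance.
(1) (exactly one): Sven ∉ Governance.
(4) (exactly one): Ada ∉ Planning.
Only one panel left: Ada ∈ Governance.
Only one panel left: Sven ∈ Planning.

Governance = {Ada, Beck, Omar}; Planning = {Sven, Tariq}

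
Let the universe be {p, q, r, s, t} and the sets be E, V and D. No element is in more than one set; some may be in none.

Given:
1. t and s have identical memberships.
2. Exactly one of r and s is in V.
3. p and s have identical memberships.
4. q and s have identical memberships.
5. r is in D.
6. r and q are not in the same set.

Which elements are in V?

V = {p, q, s, t}

From (5): r ∈ D.
(2) (exactly one): s ∈ V.
(3): p matches s: p ∉ E.
(3): p matches s: p ∈ V.
(4): q matches s: q ∉ E.
(4): q matches s: q ∈ V.
(1): t matches s: t ∉ E.
(1): t matches s: t ∈ V.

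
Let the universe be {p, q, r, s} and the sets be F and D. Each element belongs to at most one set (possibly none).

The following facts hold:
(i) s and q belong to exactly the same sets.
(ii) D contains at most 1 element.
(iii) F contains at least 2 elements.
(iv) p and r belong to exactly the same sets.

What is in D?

D = {}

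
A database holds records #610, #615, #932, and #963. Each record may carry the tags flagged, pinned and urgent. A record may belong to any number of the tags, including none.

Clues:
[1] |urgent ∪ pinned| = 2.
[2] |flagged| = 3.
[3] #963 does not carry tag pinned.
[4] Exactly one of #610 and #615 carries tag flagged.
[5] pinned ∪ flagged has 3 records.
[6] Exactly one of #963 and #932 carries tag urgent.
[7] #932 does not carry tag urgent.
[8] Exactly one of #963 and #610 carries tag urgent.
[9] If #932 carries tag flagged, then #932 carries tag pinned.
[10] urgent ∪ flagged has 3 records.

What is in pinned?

From (3): #963 ∉ pinned.
From (7): #932 ∉ urgent.
(6) (exactly one): #963 ∈ urgent.
(8) (exactly one): #610 ∉ urgent.
Suppose #610 ∈ pinned: no assignment then satisfies all the clues, so #610 ∉ pinned.

pinned = {#932}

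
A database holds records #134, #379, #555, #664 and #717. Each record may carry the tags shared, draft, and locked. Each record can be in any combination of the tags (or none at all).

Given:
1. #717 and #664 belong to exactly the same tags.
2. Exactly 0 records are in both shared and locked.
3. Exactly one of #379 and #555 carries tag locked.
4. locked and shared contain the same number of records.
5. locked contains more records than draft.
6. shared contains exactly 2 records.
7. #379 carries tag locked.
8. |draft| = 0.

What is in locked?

locked = {#134, #379}

From (7): #379 ∈ locked.
(3) (exactly one): #555 ∉ locked.
(8): draft already has 0, so the rest are out.
Suppose #134 ∉ locked: no assignment then satisfies all the clues, so #134 ∈ locked.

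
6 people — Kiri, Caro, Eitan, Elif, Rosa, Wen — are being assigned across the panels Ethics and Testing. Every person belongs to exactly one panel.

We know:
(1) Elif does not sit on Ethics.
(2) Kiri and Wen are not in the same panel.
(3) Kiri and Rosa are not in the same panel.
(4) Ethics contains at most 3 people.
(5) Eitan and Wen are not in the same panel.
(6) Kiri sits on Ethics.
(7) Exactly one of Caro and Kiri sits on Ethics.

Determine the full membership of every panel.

From (1): Elif ∉ Ethics.
From (6): Kiri ∈ Ethics.
(2): Wen ∉ Ethics.
(3): Rosa ∉ Ethics.
(7) (exactly one): Caro ∉ Ethics.
Only one panel left: Caro ∈ Testing.
Only one panel left: Elif ∈ Testing.
Only one panel left: Rosa ∈ Testing.
Only one panel left: Wen ∈ Testing.
(5): Eitan ∉ Testing.
Only one panel left: Eitan ∈ Ethics.

Ethics = {Eitan, Kiri}; Testing = {Caro, Elif, Rosa, Wen}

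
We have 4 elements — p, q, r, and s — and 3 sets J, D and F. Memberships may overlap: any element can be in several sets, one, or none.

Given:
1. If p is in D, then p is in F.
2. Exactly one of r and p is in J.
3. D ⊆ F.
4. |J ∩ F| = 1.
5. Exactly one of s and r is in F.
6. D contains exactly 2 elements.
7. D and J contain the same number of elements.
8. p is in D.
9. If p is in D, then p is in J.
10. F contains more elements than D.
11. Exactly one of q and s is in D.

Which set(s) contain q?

q: D, F

From (8): p ∈ D.
(1): p ∈ F.
(9): p ∈ J.
(2) (exactly one): r ∉ J.
Suppose q ∈ J: no assignment then satisfies all the clues, so q ∉ J.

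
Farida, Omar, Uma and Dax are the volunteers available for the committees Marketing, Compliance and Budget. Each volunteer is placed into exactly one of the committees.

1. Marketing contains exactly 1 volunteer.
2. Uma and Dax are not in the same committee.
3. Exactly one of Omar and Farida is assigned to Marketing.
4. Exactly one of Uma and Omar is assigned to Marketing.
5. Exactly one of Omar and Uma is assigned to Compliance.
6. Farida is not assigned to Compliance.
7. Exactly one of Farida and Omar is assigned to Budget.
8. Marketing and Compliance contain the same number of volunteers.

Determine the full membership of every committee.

Marketing = {Omar}; Compliance = {Uma}; Budget = {Dax, Farida}

From (6): Farida ∉ Compliance.
Suppose Farida ∈ Marketing: no assignment then satisfies all the clues, so Farida ∉ Marketing.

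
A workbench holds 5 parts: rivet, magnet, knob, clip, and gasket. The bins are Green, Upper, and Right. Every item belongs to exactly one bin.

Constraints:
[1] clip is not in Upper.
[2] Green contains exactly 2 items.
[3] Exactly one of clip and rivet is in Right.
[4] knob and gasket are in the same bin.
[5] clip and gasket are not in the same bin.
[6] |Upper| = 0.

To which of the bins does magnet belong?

magnet: Green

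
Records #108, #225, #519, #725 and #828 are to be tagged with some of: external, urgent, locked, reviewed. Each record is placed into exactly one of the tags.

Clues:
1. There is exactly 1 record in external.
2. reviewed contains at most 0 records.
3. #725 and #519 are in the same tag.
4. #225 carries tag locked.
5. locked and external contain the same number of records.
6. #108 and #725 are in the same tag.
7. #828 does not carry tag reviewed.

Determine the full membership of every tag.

external = {#828}; urgent = {#108, #519, #725}; locked = {#225}; reviewed = {}

From (4): #225 ∈ locked.
From (7): #828 ∉ reviewed.
(2): reviewed already has 0, so the rest are out.
Suppose #108 ∈ external: no assignment then satisfies all the clues, so #108 ∉ external.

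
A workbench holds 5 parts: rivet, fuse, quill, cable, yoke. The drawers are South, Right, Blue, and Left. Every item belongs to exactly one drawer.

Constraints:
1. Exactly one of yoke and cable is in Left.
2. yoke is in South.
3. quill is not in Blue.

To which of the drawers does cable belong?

cable: Left

From (2): yoke ∈ South.
From (3): quill ∉ Blue.
(1) (exactly one): cable ∈ Left.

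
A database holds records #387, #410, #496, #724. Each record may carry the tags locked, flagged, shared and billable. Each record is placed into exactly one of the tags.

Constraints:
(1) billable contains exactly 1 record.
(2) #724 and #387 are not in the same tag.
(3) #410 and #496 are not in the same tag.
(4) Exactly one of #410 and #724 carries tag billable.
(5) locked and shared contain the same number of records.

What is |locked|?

1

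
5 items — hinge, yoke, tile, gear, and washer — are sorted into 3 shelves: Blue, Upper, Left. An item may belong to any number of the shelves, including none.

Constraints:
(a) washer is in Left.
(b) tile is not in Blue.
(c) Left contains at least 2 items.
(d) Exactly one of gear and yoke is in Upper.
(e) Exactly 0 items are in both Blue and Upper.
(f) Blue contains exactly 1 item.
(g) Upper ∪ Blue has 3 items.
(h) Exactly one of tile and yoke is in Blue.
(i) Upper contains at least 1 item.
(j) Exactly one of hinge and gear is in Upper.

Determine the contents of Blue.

From (a): washer ∈ Left.
From (b): tile ∉ Blue.
(h) (exactly one): yoke ∈ Blue.
(f): Blue already has 1, so the rest are out.

Blue = {yoke}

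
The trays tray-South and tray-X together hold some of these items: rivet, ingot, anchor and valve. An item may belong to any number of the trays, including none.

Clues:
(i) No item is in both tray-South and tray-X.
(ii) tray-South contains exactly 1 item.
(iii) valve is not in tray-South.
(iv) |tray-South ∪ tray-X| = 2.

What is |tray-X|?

1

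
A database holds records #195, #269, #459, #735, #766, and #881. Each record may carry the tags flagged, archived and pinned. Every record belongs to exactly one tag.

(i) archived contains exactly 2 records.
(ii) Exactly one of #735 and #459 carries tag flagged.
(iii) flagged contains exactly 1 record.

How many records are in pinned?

3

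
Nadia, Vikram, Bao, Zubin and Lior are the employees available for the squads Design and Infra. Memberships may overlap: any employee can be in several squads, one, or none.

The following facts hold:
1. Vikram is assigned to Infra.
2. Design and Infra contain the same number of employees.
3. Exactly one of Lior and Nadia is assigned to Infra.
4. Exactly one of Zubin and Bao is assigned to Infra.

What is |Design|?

3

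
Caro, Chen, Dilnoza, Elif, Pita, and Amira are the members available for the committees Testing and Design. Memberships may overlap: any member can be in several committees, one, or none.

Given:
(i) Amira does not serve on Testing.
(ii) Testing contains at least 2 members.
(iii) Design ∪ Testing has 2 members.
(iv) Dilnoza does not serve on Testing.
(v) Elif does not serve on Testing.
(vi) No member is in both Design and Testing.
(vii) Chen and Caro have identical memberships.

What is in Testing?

Testing = {Caro, Chen}

From (i): Amira ∉ Testing.
From (iv): Dilnoza ∉ Testing.
From (v): Elif ∉ Testing.
Suppose Caro ∉ Testing: no assignment then satisfies all the clues, so Caro ∈ Testing.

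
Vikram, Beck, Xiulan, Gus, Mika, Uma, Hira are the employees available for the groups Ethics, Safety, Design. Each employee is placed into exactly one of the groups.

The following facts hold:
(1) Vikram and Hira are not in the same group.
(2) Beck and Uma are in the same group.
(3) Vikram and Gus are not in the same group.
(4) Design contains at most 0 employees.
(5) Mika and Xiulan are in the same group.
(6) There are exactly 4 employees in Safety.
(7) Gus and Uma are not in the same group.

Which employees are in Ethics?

(4): Design already has 0, so the rest are out.
Suppose Vikram ∉ Ethics: no assignment then satisfies all the clues, so Vikram ∈ Ethics.

Ethics = {Beck, Uma, Vikram}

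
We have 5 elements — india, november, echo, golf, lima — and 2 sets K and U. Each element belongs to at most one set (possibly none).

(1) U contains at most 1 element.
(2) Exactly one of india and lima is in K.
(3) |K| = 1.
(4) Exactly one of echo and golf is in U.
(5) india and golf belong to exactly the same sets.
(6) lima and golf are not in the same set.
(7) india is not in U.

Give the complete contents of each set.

From (7): india ∉ U.
(5): golf matches india: golf ∉ U.
(4) (exactly one): echo ∈ U.
(1): U already has 1, so the rest are out.
Suppose india ∈ K: no assignment then satisfies all the clues, so india ∉ K.

K = {lima}; U = {echo}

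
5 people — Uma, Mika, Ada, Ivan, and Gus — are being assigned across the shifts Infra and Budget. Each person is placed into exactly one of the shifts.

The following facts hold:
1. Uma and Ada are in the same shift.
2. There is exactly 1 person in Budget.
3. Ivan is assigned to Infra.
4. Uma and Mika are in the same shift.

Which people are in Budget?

Budget = {Gus}

From (3): Ivan ∈ Infra.
Suppose Uma ∈ Budget: no assignment then satisfies all the clues, so Uma ∉ Budget.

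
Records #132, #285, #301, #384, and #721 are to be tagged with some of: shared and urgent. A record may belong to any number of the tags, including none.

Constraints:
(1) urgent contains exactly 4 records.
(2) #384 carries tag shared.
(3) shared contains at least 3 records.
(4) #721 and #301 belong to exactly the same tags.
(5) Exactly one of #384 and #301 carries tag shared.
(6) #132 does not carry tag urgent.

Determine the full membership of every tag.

From (2): #384 ∈ shared.
From (6): #132 ∉ urgent.
(1): only 4 candidates remain for urgent, so all are in.
(5) (exactly one): #301 ∉ shared.
(4): #721 matches #301: #721 ∉ shared.
(3): only 3 candidates remain for shared, so all are in.

shared = {#132, #285, #384}; urgent = {#285, #301, #384, #721}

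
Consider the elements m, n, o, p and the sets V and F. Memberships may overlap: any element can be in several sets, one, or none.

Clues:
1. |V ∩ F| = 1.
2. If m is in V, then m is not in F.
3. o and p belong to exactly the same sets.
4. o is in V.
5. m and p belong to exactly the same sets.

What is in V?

From (4): o ∈ V.
(3): p matches o: p ∈ V.
(5): m matches p: m ∈ V.
(2): m ∉ F.
(5): p matches m: p ∉ F.
(3): o matches p: o ∉ F.
Suppose n ∉ V: no assignment then satisfies all the clues, so n ∈ V.

V = {m, n, o, p}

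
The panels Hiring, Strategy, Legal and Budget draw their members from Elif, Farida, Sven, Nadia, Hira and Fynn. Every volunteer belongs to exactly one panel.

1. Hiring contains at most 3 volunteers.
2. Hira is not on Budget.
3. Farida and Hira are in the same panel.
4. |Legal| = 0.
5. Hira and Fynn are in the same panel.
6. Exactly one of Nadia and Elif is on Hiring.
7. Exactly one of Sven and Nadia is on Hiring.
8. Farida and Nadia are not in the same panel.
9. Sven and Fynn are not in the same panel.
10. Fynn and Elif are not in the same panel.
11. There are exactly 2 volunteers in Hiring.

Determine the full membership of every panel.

Hiring = {Elif, Sven}; Strategy = {Farida, Fynn, Hira}; Legal = {}; Budget = {Nadia}

From (2): Hira ∉ Budget.
(3): Farida matches Hira: Farida ∉ Budget.
(4): Legal already has 0, so the rest are out.
(5): Fynn matches Hira: Fynn ∉ Budget.
Suppose Elif ∉ Hiring: no assignment then satisfies all the clues, so Elif ∈ Hiring.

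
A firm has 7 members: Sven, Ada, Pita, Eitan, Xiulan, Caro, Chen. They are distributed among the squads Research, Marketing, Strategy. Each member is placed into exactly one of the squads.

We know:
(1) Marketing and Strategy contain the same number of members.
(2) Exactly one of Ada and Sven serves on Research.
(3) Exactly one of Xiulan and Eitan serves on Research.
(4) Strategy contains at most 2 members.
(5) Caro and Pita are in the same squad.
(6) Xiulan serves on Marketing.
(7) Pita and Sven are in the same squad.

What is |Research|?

5

From (6): Xiulan ∈ Marketing.
(3) (exactly one): Eitan ∈ Research.
Suppose Sven ∉ Research: no assignment then satisfies all the clues, so Sven ∈ Research.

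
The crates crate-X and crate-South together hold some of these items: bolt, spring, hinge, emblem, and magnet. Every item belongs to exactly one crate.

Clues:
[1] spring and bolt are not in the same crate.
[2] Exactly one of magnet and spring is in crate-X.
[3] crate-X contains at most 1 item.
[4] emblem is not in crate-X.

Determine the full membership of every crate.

From (4): emblem ∉ crate-X.
Only one crate left: emblem ∈ crate-South.
Suppose bolt ∈ crate-X: no assignment then satisfies all the clues, so bolt ∉ crate-X.

crate-X = {spring}; crate-South = {bolt, emblem, hinge, magnet}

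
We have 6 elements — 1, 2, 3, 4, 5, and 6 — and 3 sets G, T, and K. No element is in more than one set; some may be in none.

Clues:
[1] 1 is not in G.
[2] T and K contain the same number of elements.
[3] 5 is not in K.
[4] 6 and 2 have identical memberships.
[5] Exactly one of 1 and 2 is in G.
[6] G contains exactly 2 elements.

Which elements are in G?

G = {2, 6}

From (1): 1 ∉ G.
From (3): 5 ∉ K.
(5) (exactly one): 2 ∈ G.
(4): 6 matches 2: 6 ∈ G.
(6): G already has 2, so the rest are out.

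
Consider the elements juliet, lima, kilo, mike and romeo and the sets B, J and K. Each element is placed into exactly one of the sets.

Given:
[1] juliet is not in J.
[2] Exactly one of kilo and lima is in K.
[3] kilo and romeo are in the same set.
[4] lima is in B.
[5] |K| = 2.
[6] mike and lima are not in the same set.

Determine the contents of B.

B = {juliet, lima}

From (1): juliet ∉ J.
From (4): lima ∈ B.
(2) (exactly one): kilo ∈ K.
(3): romeo matches kilo: romeo ∉ B.
(3): romeo matches kilo: romeo ∉ J.
(3): romeo matches kilo: romeo ∈ K.
(5): K already has 2, so the rest are out.
(6): mike ∉ B.
Only one set left: juliet ∈ B.
Only one set left: mike ∈ J.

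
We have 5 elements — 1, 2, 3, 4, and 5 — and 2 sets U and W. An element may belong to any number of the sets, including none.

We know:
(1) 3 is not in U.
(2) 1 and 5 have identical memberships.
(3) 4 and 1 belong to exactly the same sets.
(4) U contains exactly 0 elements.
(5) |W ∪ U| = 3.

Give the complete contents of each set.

U = {}; W = {1, 4, 5}

From (1): 3 ∉ U.
(4): U already has 0, so the rest are out.
Suppose 1 ∉ W: no assignment then satisfies all the clues, so 1 ∈ W.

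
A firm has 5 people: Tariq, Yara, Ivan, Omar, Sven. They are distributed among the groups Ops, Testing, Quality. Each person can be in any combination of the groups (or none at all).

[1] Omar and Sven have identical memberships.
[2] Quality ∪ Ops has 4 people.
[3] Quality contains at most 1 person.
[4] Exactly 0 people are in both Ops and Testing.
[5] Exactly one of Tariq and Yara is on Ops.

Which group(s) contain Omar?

Omar: Ops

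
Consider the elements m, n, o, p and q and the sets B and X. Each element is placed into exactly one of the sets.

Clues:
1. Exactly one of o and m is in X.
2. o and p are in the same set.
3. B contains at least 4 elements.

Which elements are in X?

X = {m}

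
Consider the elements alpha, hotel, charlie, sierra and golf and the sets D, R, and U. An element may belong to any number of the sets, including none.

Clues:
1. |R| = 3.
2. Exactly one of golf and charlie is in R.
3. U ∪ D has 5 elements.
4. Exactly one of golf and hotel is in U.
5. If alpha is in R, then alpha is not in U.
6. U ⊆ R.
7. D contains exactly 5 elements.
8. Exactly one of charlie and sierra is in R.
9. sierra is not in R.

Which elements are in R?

R = {alpha, charlie, hotel}

From (9): sierra ∉ R.
(6) contrapositive: sierra ∉ U.
(7): only 5 candidates remain for D, so all are in.
(8) (exactly one): charlie ∈ R.
(2) (exactly one): golf ∉ R.
(6) contrapositive: golf ∉ U.
(1): only 3 candidates remain for R, so all are in.
(4) (exactly one): hotel ∈ U.
(5): alpha ∉ U.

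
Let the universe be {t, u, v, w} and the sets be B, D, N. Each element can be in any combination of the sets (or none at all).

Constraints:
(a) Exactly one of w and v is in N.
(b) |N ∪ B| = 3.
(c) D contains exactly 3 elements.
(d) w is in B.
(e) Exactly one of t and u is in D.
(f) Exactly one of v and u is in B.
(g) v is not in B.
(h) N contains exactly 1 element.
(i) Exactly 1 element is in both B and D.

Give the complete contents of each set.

B = {u, w}; D = {t, v, w}; N = {v}

From (d): w ∈ B.
From (g): v ∉ B.
(f) (exactly one): u ∈ B.
Suppose t ∈ B: no assignment then satisfies all the clues, so t ∉ B.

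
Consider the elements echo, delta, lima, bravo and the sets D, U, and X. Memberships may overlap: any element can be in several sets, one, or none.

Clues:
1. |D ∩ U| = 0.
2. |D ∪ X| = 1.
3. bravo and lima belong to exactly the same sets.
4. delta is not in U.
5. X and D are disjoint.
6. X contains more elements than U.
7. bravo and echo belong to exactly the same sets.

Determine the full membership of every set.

From (4): delta ∉ U.
Suppose echo ∈ D: no assignment then satisfies all the clues, so echo ∉ D.

D = {}; U = {}; X = {delta}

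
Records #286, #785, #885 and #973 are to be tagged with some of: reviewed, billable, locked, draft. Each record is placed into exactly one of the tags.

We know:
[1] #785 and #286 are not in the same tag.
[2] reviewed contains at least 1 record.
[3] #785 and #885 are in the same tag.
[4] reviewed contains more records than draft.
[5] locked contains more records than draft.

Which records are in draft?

draft = {}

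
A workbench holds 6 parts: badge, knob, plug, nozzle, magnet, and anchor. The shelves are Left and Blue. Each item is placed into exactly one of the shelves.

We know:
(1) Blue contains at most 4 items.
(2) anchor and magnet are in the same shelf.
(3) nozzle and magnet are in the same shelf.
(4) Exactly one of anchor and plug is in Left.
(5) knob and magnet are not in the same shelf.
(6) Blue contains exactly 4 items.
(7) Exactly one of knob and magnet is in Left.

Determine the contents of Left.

Left = {knob, plug}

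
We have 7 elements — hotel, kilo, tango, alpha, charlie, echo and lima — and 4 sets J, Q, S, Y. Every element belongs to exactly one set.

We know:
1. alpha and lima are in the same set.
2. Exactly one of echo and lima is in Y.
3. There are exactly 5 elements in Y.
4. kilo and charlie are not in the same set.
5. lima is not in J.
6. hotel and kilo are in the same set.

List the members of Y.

Y = {alpha, hotel, kilo, lima, tango}

From (5): lima ∉ J.
(1): alpha matches lima: alpha ∉ J.
Suppose hotel ∉ Y: no assignment then satisfies all the clues, so hotel ∈ Y.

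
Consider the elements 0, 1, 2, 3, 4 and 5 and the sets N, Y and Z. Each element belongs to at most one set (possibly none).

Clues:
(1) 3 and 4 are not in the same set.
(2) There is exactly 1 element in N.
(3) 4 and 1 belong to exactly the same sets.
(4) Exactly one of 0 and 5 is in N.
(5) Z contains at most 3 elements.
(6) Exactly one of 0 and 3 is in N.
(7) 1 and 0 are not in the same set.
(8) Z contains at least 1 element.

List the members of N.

N = {0}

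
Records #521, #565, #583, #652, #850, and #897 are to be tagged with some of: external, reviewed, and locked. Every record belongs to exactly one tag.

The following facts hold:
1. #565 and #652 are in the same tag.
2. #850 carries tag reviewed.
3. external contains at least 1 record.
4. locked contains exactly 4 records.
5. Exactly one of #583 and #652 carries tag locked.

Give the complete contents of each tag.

external = {#583}; reviewed = {#850}; locked = {#521, #565, #652, #897}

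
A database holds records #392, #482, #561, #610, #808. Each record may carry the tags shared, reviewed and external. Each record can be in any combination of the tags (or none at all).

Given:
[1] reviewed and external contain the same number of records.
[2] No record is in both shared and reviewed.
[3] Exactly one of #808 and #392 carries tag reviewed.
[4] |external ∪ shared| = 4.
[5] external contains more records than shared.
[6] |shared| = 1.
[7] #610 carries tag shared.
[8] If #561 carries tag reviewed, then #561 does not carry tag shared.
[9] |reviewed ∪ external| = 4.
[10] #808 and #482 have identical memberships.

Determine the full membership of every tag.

shared = {#610}; reviewed = {#482, #561, #808}; external = {#392, #482, #808}

From (7): #610 ∈ shared.
(2) (disjoint): #610 ∉ reviewed.
(6): shared already has 1, so the rest are out.
Suppose #392 ∈ reviewed: no assignment then satisfies all the clues, so #392 ∉ reviewed.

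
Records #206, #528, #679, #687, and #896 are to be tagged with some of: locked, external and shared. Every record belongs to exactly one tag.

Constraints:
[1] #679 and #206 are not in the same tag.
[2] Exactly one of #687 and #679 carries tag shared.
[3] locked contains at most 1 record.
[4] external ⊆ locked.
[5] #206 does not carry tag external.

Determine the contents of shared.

shared = {#206, #528, #687, #896}

From (5): #206 ∉ external.
Suppose #206 ∉ shared: no assignment then satisfies all the clues, so #206 ∈ shared.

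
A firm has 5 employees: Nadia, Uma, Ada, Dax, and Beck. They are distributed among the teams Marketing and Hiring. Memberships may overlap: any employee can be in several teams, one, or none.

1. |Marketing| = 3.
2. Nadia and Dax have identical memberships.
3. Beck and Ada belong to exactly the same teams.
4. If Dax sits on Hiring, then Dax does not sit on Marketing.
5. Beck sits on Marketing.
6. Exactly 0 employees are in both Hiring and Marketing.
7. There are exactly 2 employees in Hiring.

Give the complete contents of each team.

Marketing = {Ada, Beck, Uma}; Hiring = {Dax, Nadia}

From (5): Beck ∈ Marketing.
(3): Ada matches Beck: Ada ∈ Marketing.
Suppose Nadia ∈ Marketing: no assignment then satisfies all the clues, so Nadia ∉ Marketing.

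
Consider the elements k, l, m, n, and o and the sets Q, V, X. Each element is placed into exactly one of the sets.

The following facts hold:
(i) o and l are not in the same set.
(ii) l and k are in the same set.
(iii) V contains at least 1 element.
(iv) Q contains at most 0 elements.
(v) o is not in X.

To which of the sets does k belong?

k: X

From (v): o ∉ X.
(iv): Q already has 0, so the rest are out.
Only one set left: o ∈ V.
(i): l ∉ V.
(ii): k matches l: k ∉ V.
Only one set left: k ∈ X.
Only one set left: l ∈ X.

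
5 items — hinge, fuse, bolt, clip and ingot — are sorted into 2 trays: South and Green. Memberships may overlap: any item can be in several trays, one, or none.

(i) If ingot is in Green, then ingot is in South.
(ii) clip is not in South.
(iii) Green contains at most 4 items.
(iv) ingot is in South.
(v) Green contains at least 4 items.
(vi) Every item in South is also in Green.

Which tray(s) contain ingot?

From (ii): clip ∉ South.
From (iv): ingot ∈ South.
(vi) with ingot ∈ South: ingot ∈ Green.

ingot: Green, South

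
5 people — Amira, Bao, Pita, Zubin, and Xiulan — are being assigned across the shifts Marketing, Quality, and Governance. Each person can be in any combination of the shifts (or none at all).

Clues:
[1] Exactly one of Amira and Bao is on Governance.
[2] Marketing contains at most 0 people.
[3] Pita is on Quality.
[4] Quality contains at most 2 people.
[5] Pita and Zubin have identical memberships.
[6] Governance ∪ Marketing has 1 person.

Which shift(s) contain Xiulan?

From (3): Pita ∈ Quality.
(2): Marketing already has 0, so the rest are out.
(5): Zubin matches Pita: Zubin ∈ Quality.
(4): Quality already has 2, so the rest are out.
Suppose Xiulan ∈ Governance: no assignment then satisfies all the clues, so Xiulan ∉ Governance.

Xiulan: none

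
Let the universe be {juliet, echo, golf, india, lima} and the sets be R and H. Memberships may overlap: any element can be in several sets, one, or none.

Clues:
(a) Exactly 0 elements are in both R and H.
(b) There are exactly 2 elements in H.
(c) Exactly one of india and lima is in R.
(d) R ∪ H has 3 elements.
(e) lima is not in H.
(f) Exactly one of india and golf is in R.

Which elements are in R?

R = {india}

From (e): lima ∉ H.
Suppose juliet ∈ R: no assignment then satisfies all the clues, so juliet ∉ R.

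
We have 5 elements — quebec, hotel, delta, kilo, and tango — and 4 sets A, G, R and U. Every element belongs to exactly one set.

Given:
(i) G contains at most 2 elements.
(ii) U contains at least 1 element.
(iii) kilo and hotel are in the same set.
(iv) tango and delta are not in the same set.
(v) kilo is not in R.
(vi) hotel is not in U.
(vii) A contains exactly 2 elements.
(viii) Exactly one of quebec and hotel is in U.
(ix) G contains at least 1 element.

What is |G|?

1

From (v): kilo ∉ R.
From (vi): hotel ∉ U.
(iii): hotel matches kilo: hotel ∉ R.
(iii): kilo matches hotel: kilo ∉ U.
(viii) (exactly one): quebec ∈ U.
Suppose hotel ∉ A: no assignment then satisfies all the clues, so hotel ∈ A.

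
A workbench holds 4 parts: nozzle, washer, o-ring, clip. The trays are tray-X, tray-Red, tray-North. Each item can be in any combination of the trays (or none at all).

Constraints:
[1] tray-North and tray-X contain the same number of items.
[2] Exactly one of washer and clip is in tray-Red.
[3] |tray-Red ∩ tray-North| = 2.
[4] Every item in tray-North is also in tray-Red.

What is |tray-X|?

2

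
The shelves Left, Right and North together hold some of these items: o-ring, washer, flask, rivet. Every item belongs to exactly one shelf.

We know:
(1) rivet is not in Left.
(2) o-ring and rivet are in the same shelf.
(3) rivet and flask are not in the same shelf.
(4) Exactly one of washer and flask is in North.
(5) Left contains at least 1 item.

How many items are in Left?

1

From (1): rivet ∉ Left.
(2): o-ring matches rivet: o-ring ∉ Left.
Suppose washer ∈ Right: no assignment then satisfies all the clues, so washer ∉ Right.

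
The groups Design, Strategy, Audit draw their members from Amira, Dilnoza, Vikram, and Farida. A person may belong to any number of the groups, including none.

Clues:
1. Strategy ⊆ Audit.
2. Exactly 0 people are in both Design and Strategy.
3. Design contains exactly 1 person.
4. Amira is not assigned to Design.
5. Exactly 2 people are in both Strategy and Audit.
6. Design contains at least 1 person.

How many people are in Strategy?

2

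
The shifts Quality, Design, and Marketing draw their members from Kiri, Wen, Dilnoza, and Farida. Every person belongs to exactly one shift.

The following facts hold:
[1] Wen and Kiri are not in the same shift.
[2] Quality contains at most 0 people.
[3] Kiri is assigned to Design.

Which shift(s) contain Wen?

From (3): Kiri ∈ Design.
(1): Wen ∉ Design.
(2): Quality already has 0, so the rest are out.
Only one shift left: Wen ∈ Marketing.

Wen: Marketing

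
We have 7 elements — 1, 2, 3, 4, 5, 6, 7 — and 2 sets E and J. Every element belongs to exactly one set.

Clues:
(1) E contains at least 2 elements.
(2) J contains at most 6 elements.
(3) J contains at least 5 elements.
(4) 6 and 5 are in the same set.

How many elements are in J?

5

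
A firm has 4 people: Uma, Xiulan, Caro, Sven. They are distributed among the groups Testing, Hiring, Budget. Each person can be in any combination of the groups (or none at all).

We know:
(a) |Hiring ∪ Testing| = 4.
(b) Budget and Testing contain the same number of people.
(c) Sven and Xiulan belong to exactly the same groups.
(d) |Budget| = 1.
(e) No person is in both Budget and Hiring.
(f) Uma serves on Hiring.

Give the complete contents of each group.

Testing = {Caro}; Hiring = {Sven, Uma, Xiulan}; Budget = {Caro}

From (f): Uma ∈ Hiring.
(e) (disjoint): Uma ∉ Budget.
Suppose Uma ∈ Testing: no assignment then satisfies all the clues, so Uma ∉ Testing.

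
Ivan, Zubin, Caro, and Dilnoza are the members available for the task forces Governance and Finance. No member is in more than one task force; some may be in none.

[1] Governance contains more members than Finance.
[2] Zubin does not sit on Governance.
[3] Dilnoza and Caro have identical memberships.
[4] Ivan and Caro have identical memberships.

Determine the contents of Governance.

Governance = {Caro, Dilnoza, Ivan}

From (2): Zubin ∉ Governance.
Suppose Ivan ∉ Governance: no assignment then satisfies all the clues, so Ivan ∈ Governance.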